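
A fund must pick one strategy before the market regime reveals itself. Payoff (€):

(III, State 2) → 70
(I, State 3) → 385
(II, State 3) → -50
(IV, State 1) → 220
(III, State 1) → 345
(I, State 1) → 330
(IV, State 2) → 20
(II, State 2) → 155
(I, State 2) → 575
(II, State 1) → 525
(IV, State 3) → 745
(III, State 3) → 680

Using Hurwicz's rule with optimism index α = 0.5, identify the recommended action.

I

I: 0.5·575 + 0.5·330 = 452.5
II: 0.5·525 + 0.5·(-50) = 237.5
III: 0.5·680 + 0.5·70 = 375
IV: 0.5·745 + 0.5·20 = 382.5
Highest Hurwicz score = 452.5 → I.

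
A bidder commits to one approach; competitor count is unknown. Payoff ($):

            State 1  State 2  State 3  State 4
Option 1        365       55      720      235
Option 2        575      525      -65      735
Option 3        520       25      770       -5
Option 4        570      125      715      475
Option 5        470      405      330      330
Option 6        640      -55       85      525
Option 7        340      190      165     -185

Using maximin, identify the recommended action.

Option 5

Row minima: Option 1=55, Option 2=-65, Option 3=-5, Option 4=125, Option 5=330, Option 6=-55, Option 7=-185
Best worst-case = 330 → Option 5.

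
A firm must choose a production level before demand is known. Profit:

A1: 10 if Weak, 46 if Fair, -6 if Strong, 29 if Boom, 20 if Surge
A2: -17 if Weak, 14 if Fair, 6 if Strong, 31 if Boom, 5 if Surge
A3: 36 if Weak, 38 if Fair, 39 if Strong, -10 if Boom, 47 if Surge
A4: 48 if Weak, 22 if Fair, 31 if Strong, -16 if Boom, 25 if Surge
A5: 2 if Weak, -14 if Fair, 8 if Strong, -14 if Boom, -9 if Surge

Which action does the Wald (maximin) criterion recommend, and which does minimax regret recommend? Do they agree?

Row minima: A1=-6, A2=-17, A3=-10, A4=-16, A5=-14
Best worst-case = -6 → A1.
Column bests: Weak=48, Fair=46, Strong=39, Boom=31, Surge=47.
A1 regrets: 38, 0, 45, 2, 27 → max 45
A2 regrets: 65, 32, 33, 0, 42 → max 65
A3 regrets: 12, 8, 0, 41, 0 → max 41
A4 regrets: 0, 24, 8, 47, 22 → max 47
A5 regrets: 46, 60, 31, 45, 56 → max 60
Smallest max regret = 41 → A3.

maximin → A1; minimax regret → A3 (disagree)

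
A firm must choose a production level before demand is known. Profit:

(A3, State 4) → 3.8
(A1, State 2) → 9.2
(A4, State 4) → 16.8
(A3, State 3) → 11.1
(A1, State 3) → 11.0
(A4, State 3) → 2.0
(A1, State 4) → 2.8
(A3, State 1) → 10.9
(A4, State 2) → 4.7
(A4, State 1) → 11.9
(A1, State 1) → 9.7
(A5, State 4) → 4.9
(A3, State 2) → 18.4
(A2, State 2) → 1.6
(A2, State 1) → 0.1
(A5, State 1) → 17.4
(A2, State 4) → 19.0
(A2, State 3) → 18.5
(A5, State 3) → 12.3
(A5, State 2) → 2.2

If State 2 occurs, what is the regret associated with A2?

16.8

Best payoff under State 2 is 18.4.
Regret = 18.4 − 1.6 = 16.8.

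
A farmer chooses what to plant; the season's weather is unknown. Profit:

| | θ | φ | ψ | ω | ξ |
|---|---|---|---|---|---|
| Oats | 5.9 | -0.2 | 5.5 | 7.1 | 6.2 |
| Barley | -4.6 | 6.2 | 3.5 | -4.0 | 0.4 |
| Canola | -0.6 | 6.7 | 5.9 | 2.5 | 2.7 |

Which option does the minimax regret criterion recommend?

Column bests: θ=5.9, φ=6.7, ψ=5.9, ω=7.1, ξ=6.2.
Oats regrets: 0.0, 6.9, 0.4, 0.0, 0.0 → max 6.9
Barley regrets: 10.5, 0.5, 2.4, 11.1, 5.8 → max 11.1
Canola regrets: 6.5, 0.0, 0.0, 4.6, 3.5 → max 6.5
Smallest max regret = 6.5 → Canola.

Canola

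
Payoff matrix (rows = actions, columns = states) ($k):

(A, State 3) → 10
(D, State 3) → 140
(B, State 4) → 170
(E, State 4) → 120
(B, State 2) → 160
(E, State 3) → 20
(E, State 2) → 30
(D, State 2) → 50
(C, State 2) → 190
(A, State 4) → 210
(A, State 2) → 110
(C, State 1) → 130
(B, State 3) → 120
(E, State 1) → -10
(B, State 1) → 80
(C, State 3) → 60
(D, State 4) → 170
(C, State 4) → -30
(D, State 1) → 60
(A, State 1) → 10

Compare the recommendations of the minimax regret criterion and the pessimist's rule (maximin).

Column bests: State 1=130, State 2=190, State 3=140, State 4=210.
A regrets: 120, 80, 130, 0 → max 130
B regrets: 50, 30, 20, 40 → max 50
C regrets: 0, 0, 80, 240 → max 240
D regrets: 70, 140, 0, 40 → max 140
E regrets: 140, 160, 120, 90 → max 160
Smallest max regret = 50 → B.
Row minima: A=10, B=80, C=-30, D=50, E=-10
Best worst-case = 80 → B.

minimax regret → B; maximin → B (agree)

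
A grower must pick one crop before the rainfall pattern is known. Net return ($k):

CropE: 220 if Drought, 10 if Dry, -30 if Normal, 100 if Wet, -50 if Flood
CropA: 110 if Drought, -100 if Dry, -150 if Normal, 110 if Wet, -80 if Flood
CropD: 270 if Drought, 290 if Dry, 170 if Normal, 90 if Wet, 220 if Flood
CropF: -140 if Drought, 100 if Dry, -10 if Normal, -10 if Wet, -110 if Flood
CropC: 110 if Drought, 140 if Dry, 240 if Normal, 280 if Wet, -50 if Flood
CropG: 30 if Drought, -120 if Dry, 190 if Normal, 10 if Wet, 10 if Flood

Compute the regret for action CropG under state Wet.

270

Best payoff under Wet is 280.
Regret = 280 − 10 = 270.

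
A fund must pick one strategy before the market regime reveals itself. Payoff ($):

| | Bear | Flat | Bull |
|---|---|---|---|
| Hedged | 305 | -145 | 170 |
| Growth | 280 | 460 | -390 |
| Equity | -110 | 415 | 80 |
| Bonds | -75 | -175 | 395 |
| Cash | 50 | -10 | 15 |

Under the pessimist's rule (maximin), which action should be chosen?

Cash

Row minima: Hedged=-145, Growth=-390, Equity=-110, Bonds=-175, Cash=-10
Best worst-case = -10 → Cash.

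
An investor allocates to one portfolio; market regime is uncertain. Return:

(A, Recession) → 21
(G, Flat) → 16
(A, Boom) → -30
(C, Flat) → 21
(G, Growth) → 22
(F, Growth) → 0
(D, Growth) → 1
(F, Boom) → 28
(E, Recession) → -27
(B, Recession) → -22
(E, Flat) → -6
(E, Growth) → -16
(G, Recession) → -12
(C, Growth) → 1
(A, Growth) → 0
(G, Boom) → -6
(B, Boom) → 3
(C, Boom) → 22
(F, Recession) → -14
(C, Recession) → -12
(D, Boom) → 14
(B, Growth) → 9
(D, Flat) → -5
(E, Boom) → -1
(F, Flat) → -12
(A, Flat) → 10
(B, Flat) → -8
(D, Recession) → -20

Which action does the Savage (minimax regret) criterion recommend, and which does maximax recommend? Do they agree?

minimax regret → C; maximax → F (disagree)

Column bests: Recession=21, Flat=21, Growth=22, Boom=28.
A regrets: 0, 11, 22, 58 → max 58
B regrets: 43, 29, 13, 25 → max 43
C regrets: 33, 0, 21, 6 → max 33
D regrets: 41, 26, 21, 14 → max 41
E regrets: 48, 27, 38, 29 → max 48
F regrets: 35, 33, 22, 0 → max 35
G regrets: 33, 5, 0, 34 → max 34
Smallest max regret = 33 → C.
Row maxima: A=21, B=9, C=22, D=14, E=-1, F=28, G=22
Best best-case = 28 → F.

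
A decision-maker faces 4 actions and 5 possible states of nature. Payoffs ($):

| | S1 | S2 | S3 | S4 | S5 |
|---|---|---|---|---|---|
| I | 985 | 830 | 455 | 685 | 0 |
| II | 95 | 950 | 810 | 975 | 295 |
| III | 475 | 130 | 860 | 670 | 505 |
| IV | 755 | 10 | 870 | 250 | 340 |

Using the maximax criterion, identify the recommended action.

I

Row maxima: I=985, II=975, III=860, IV=870
Best best-case = 985 → I.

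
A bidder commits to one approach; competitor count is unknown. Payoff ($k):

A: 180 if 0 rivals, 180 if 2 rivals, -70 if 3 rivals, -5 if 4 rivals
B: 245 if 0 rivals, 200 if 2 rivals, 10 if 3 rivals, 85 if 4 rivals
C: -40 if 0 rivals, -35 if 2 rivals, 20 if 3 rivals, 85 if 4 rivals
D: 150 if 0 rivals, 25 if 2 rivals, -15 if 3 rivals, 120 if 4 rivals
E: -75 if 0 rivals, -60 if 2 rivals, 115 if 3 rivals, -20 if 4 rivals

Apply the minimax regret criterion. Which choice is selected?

Column bests: 0 rivals=245, 2 rivals=200, 3 rivals=115, 4 rivals=120.
A regrets: 65, 20, 185, 125 → max 185
B regrets: 0, 0, 105, 35 → max 105
C regrets: 285, 235, 95, 35 → max 285
D regrets: 95, 175, 130, 0 → max 175
E regrets: 320, 260, 0, 140 → max 320
Smallest max regret = 105 → B.

B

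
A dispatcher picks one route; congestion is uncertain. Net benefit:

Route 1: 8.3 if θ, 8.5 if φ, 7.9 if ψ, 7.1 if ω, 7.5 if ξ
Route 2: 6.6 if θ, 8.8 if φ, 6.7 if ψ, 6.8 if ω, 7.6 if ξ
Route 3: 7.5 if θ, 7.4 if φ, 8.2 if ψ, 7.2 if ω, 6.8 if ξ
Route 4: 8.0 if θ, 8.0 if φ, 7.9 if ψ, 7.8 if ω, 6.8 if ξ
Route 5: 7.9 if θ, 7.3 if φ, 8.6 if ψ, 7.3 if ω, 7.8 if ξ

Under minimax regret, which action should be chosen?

Column bests: θ=8.3, φ=8.8, ψ=8.6, ω=7.8, ξ=7.8.
Route 1 regrets: 0.0, 0.3, 0.7, 0.7, 0.3 → max 0.7
Route 2 regrets: 1.7, 0.0, 1.9, 1.0, 0.2 → max 1.9
Route 3 regrets: 0.8, 1.4, 0.4, 0.6, 1.0 → max 1.4
Route 4 regrets: 0.3, 0.8, 0.7, 0.0, 1.0 → max 1.0
Route 5 regrets: 0.4, 1.5, 0.0, 0.5, 0.0 → max 1.5
Smallest max regret = 0.7 → Route 1.

Route 1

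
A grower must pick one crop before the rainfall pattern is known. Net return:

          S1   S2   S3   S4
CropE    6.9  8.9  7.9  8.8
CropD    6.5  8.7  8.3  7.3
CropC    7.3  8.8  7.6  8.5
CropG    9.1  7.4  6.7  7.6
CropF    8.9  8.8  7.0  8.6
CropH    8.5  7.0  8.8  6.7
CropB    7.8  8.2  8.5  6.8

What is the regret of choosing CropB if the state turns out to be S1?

Best payoff under S1 is 9.1.
Regret = 9.1 − 7.8 = 1.3.

1.3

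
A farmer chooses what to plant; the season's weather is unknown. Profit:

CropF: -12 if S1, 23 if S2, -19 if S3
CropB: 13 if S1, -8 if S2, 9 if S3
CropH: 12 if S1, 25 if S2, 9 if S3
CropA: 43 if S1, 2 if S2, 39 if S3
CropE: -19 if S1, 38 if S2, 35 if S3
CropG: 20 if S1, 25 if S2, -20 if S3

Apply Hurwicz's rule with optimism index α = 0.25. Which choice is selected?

CropF: 0.25·23 + 0.75·(-19) = -8.5
CropB: 0.25·13 + 0.75·(-8) = -2.75
CropH: 0.25·25 + 0.75·9 = 13
CropA: 0.25·43 + 0.75·2 = 12.25
CropE: 0.25·38 + 0.75·(-19) = -4.75
CropG: 0.25·25 + 0.75·(-20) = -8.75
Highest Hurwicz score = 13 → CropH.

CropH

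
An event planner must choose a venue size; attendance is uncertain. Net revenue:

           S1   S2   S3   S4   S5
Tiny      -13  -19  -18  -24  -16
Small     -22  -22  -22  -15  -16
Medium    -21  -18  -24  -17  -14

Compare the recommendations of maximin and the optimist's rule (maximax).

maximin → Small; maximax → Tiny (disagree)

Row minima: Tiny=-24, Small=-22, Medium=-24
Best worst-case = -22 → Small.
Row maxima: Tiny=-13, Small=-15, Medium=-14
Best best-case = -13 → Tiny.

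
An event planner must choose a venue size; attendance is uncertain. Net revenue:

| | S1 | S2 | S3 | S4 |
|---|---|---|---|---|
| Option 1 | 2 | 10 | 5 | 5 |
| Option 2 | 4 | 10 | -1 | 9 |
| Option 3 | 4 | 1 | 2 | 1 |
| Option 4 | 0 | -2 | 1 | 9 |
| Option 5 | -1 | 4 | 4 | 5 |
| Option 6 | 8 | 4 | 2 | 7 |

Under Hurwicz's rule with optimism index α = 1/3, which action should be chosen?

Option 1

Option 1: 1/3·10 + 2/3·2 = 14/3
Option 2: 1/3·10 + 2/3·(-1) = 8/3
Option 3: 1/3·4 + 2/3·1 = 2
Option 4: 1/3·9 + 2/3·(-2) = 5/3
Option 5: 1/3·5 + 2/3·(-1) = 1
Option 6: 1/3·8 + 2/3·2 = 4
Highest Hurwicz score = 14/3 → Option 1.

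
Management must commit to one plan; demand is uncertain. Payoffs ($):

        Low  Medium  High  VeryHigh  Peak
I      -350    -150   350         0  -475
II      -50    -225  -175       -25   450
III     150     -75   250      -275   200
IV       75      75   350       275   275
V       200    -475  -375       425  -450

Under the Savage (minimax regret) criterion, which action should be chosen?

IV

Column bests: Low=200, Medium=75, High=350, VeryHigh=425, Peak=450.
I regrets: 550, 225, 0, 425, 925 → max 925
II regrets: 250, 300, 525, 450, 0 → max 525
III regrets: 50, 150, 100, 700, 250 → max 700
IV regrets: 125, 0, 0, 150, 175 → max 175
V regrets: 0, 550, 725, 0, 900 → max 900
Smallest max regret = 175 → IV.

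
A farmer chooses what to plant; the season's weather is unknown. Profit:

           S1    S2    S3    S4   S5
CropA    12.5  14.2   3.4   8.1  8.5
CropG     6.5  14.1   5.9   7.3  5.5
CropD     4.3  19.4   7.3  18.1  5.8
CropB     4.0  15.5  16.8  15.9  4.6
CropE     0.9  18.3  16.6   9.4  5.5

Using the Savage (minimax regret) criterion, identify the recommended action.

Column bests: S1=12.5, S2=19.4, S3=16.8, S4=18.1, S5=8.5.
CropA regrets: 0.0, 5.2, 13.4, 10.0, 0.0 → max 13.4
CropG regrets: 6.0, 5.3, 10.9, 10.8, 3.0 → max 10.9
CropD regrets: 8.2, 0.0, 9.5, 0.0, 2.7 → max 9.5
CropB regrets: 8.5, 3.9, 0.0, 2.2, 3.9 → max 8.5
CropE regrets: 11.6, 1.1, 0.2, 8.7, 3.0 → max 11.6
Smallest max regret = 8.5 → CropB.

CropB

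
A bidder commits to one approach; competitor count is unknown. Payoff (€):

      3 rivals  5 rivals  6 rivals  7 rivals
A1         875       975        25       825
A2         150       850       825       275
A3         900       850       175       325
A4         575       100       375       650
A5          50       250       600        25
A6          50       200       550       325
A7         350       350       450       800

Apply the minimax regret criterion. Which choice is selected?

Column bests: 3 rivals=900, 5 rivals=975, 6 rivals=825, 7 rivals=825.
A1 regrets: 25, 0, 800, 0 → max 800
A2 regrets: 750, 125, 0, 550 → max 750
A3 regrets: 0, 125, 650, 500 → max 650
A4 regrets: 325, 875, 450, 175 → max 875
A5 regrets: 850, 725, 225, 800 → max 850
A6 regrets: 850, 775, 275, 500 → max 850
A7 regrets: 550, 625, 375, 25 → max 625
Smallest max regret = 625 → A7.

A7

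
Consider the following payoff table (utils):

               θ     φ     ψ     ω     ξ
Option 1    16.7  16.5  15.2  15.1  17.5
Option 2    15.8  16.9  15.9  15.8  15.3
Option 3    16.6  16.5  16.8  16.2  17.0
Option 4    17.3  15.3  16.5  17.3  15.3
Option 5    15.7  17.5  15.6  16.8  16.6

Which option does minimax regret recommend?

Option 3

Column bests: θ=17.3, φ=17.5, ψ=16.8, ω=17.3, ξ=17.5.
Option 1 regrets: 0.6, 1.0, 1.6, 2.2, 0.0 → max 2.2
Option 2 regrets: 1.5, 0.6, 0.9, 1.5, 2.2 → max 2.2
Option 3 regrets: 0.7, 1.0, 0.0, 1.1, 0.5 → max 1.1
Option 4 regrets: 0.0, 2.2, 0.3, 0.0, 2.2 → max 2.2
Option 5 regrets: 1.6, 0.0, 1.2, 0.5, 0.9 → max 1.6
Smallest max regret = 1.1 → Option 3.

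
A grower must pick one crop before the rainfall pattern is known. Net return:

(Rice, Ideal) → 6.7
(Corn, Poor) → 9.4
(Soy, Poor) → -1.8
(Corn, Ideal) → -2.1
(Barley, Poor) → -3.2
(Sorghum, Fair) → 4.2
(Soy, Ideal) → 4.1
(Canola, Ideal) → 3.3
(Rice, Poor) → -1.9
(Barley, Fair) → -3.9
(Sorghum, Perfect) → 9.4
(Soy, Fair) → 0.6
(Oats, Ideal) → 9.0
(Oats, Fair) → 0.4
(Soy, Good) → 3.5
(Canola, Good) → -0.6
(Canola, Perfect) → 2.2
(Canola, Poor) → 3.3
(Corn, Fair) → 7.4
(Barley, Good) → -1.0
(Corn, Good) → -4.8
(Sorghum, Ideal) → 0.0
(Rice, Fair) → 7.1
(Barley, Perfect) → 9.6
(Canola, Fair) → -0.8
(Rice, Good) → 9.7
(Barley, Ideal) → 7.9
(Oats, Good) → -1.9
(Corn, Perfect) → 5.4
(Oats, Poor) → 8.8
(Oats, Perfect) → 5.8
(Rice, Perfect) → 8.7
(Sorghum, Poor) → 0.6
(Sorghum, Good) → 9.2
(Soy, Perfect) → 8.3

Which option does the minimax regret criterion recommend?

Column bests: Poor=9.4, Fair=7.4, Good=9.7, Ideal=9.0, Perfect=9.6.
Canola regrets: 6.1, 8.2, 10.3, 5.7, 7.4 → max 10.3
Rice regrets: 11.3, 0.3, 0.0, 2.3, 0.9 → max 11.3
Sorghum regrets: 8.8, 3.2, 0.5, 9.0, 0.2 → max 9.0
Oats regrets: 0.6, 7.0, 11.6, 0.0, 3.8 → max 11.6
Soy regrets: 11.2, 6.8, 6.2, 4.9, 1.3 → max 11.2
Corn regrets: 0.0, 0.0, 14.5, 11.1, 4.2 → max 14.5
Barley regrets: 12.6, 11.3, 10.7, 1.1, 0.0 → max 12.6
Smallest max regret = 9.0 → Sorghum.

Sorghum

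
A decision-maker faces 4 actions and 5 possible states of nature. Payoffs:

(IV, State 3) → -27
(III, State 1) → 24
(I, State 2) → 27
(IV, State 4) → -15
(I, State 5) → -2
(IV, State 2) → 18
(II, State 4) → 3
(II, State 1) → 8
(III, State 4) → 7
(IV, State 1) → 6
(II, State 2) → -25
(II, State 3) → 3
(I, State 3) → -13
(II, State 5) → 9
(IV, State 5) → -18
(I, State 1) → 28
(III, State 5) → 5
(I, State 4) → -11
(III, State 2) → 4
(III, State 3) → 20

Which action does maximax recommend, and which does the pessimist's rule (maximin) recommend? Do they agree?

Row maxima: I=28, II=9, III=24, IV=18
Best best-case = 28 → I.
Row minima: I=-13, II=-25, III=4, IV=-27
Best worst-case = 4 → III.

maximax → I; maximin → III (disagree)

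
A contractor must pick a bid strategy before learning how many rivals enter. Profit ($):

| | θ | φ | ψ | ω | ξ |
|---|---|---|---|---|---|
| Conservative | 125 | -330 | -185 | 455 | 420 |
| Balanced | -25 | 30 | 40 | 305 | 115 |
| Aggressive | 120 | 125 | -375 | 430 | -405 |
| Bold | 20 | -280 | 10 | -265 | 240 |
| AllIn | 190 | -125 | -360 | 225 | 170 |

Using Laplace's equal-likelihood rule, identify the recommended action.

Row averages: Conservative=97, Balanced=93, Aggressive=-21, Bold=-55, AllIn=20
Highest average = 97 → Conservative.

Conservative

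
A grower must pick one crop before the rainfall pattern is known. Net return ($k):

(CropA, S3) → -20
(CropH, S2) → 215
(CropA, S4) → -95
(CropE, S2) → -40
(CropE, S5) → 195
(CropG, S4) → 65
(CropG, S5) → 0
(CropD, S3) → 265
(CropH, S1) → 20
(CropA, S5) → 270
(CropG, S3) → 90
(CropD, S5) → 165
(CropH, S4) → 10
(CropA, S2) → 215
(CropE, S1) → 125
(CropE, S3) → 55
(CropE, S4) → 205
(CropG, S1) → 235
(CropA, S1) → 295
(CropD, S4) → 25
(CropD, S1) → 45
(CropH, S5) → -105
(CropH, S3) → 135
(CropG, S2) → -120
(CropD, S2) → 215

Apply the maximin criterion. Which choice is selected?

CropD

Row minima: CropH=-105, CropG=-120, CropE=-40, CropD=25, CropA=-95
Best worst-case = 25 → CropD.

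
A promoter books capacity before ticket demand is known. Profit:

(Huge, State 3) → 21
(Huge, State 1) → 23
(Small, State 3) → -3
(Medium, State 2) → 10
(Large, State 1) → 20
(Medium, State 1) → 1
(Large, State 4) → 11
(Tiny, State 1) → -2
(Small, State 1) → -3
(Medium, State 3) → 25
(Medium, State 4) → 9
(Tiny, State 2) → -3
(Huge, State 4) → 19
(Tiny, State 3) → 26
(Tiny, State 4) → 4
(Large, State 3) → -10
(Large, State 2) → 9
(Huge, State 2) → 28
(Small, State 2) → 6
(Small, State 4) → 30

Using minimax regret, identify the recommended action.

Column bests: State 1=23, State 2=28, State 3=26, State 4=30.
Tiny regrets: 25, 31, 0, 26 → max 31
Small regrets: 26, 22, 29, 0 → max 29
Medium regrets: 22, 18, 1, 21 → max 22
Large regrets: 3, 19, 36, 19 → max 36
Huge regrets: 0, 0, 5, 11 → max 11
Smallest max regret = 11 → Huge.

Huge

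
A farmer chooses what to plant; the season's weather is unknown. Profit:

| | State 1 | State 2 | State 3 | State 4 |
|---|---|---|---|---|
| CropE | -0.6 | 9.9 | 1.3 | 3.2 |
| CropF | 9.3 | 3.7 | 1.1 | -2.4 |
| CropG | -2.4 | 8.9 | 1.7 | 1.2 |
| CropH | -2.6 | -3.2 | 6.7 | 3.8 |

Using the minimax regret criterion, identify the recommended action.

CropF

Column bests: State 1=9.3, State 2=9.9, State 3=6.7, State 4=3.8.
CropE regrets: 9.9, 0.0, 5.4, 0.6 → max 9.9
CropF regrets: 0.0, 6.2, 5.6, 6.2 → max 6.2
CropG regrets: 11.7, 1.0, 5.0, 2.6 → max 11.7
CropH regrets: 11.9, 13.1, 0.0, 0.0 → max 13.1
Smallest max regret = 6.2 → CropF.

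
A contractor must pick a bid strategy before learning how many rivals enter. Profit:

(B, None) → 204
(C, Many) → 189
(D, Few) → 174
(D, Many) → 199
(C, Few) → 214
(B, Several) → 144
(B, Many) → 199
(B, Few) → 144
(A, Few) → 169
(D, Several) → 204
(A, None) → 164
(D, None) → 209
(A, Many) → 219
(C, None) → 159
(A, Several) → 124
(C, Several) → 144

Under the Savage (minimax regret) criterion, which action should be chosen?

D

Column bests: None=209, Few=214, Several=204, Many=219.
A regrets: 45, 45, 80, 0 → max 80
B regrets: 5, 70, 60, 20 → max 70
C regrets: 50, 0, 60, 30 → max 60
D regrets: 0, 40, 0, 20 → max 40
Smallest max regret = 40 → D.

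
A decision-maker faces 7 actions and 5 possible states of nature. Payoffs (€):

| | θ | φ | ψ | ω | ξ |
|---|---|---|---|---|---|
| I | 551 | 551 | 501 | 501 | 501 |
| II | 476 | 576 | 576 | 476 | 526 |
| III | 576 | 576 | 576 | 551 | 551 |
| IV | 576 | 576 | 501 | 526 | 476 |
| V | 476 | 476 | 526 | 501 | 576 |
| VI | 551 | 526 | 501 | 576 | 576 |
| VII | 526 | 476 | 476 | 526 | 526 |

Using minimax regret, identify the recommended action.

Column bests: θ=576, φ=576, ψ=576, ω=576, ξ=576.
I regrets: 25, 25, 75, 75, 75 → max 75
II regrets: 100, 0, 0, 100, 50 → max 100
III regrets: 0, 0, 0, 25, 25 → max 25
IV regrets: 0, 0, 75, 50, 100 → max 100
V regrets: 100, 100, 50, 75, 0 → max 100
VI regrets: 25, 50, 75, 0, 0 → max 75
VII regrets: 50, 100, 100, 50, 50 → max 100
Smallest max regret = 25 → III.

III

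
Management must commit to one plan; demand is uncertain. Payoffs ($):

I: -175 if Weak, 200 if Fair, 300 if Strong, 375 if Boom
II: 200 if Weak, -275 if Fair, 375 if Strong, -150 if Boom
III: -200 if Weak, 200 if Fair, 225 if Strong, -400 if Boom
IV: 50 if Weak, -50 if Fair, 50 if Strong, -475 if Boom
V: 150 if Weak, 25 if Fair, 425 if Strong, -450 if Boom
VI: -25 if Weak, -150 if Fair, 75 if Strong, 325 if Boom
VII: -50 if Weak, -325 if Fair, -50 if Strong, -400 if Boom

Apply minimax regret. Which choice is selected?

Column bests: Weak=200, Fair=200, Strong=425, Boom=375.
I regrets: 375, 0, 125, 0 → max 375
II regrets: 0, 475, 50, 525 → max 525
III regrets: 400, 0, 200, 775 → max 775
IV regrets: 150, 250, 375, 850 → max 850
V regrets: 50, 175, 0, 825 → max 825
VI regrets: 225, 350, 350, 50 → max 350
VII regrets: 250, 525, 475, 775 → max 775
Smallest max regret = 350 → VI.

VI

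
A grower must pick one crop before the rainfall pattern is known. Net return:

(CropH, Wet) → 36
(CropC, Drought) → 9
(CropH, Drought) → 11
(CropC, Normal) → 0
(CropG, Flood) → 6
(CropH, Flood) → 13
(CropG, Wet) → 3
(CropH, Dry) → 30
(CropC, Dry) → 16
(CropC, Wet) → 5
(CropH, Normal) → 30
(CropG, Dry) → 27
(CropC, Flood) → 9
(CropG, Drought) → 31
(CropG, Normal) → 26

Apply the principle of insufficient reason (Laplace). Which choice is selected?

CropH

Row averages: CropH=24, CropC=7.8, CropG=18.6
Highest average = 24 → CropH.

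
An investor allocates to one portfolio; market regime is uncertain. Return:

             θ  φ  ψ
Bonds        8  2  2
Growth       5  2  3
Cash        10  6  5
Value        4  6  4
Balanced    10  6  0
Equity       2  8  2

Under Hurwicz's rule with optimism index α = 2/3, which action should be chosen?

Bonds: 2/3·8 + 1/3·2 = 6
Growth: 2/3·5 + 1/3·2 = 4
Cash: 2/3·10 + 1/3·5 = 25/3
Value: 2/3·6 + 1/3·4 = 16/3
Balanced: 2/3·10 + 1/3·0 = 20/3
Equity: 2/3·8 + 1/3·2 = 6
Highest Hurwicz score = 25/3 → Cash.

Cash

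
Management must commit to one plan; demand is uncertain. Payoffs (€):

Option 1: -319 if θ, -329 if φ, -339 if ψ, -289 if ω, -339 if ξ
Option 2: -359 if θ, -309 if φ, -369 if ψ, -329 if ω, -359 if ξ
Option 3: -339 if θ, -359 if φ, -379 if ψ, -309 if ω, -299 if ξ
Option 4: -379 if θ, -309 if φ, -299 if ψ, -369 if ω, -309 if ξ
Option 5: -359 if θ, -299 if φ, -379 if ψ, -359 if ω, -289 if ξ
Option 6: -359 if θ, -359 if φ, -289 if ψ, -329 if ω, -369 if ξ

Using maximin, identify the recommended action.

Option 1

Row minima: Option 1=-339, Option 2=-369, Option 3=-379, Option 4=-379, Option 5=-379, Option 6=-369
Best worst-case = -339 → Option 1.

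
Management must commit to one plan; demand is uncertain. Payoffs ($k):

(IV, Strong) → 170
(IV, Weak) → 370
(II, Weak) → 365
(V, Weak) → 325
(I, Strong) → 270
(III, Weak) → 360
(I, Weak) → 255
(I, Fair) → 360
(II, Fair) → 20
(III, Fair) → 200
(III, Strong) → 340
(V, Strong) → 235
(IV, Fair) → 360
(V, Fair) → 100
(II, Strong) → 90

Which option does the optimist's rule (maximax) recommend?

IV

Row maxima: I=360, II=365, III=360, IV=370, V=325
Best best-case = 370 → IV.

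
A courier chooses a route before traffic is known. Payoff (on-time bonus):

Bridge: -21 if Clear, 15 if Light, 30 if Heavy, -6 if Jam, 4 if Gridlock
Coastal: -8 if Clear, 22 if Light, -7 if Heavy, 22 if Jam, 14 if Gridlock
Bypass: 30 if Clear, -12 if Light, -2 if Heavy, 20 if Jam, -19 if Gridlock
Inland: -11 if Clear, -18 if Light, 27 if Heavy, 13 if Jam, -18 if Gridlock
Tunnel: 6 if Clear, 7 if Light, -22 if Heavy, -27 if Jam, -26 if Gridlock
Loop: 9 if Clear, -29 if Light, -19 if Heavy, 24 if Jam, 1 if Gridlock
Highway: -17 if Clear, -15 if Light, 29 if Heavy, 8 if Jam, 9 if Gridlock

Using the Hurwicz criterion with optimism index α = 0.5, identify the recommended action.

Bridge: 0.5·30 + 0.5·(-21) = 4.5
Coastal: 0.5·22 + 0.5·(-8) = 7
Bypass: 0.5·30 + 0.5·(-19) = 5.5
Inland: 0.5·27 + 0.5·(-18) = 4.5
Tunnel: 0.5·7 + 0.5·(-27) = -10
Loop: 0.5·24 + 0.5·(-29) = -2.5
Highway: 0.5·29 + 0.5·(-17) = 6
Highest Hurwicz score = 7 → Coastal.

Coastal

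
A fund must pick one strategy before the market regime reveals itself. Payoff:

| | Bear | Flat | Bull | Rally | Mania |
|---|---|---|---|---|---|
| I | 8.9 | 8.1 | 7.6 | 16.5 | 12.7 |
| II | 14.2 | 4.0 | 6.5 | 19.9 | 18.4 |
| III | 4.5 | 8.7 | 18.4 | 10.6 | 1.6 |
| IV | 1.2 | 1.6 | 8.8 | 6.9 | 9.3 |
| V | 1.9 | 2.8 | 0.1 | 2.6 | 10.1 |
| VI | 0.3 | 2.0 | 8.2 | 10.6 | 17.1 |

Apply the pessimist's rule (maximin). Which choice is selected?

Row minima: I=7.6, II=4.0, III=1.6, IV=1.2, V=0.1, VI=0.3
Best worst-case = 7.6 → I.

I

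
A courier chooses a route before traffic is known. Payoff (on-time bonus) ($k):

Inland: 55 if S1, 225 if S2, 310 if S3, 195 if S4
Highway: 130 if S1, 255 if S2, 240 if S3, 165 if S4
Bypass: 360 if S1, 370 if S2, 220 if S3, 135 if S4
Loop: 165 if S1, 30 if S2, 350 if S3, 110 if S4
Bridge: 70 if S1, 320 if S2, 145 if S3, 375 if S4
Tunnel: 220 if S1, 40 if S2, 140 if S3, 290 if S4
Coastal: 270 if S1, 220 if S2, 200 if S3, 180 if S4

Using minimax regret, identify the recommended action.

Coastal

Column bests: S1=360, S2=370, S3=350, S4=375.
Inland regrets: 305, 145, 40, 180 → max 305
Highway regrets: 230, 115, 110, 210 → max 230
Bypass regrets: 0, 0, 130, 240 → max 240
Loop regrets: 195, 340, 0, 265 → max 340
Bridge regrets: 290, 50, 205, 0 → max 290
Tunnel regrets: 140, 330, 210, 85 → max 330
Coastal regrets: 90, 150, 150, 195 → max 195
Smallest max regret = 195 → Coastal.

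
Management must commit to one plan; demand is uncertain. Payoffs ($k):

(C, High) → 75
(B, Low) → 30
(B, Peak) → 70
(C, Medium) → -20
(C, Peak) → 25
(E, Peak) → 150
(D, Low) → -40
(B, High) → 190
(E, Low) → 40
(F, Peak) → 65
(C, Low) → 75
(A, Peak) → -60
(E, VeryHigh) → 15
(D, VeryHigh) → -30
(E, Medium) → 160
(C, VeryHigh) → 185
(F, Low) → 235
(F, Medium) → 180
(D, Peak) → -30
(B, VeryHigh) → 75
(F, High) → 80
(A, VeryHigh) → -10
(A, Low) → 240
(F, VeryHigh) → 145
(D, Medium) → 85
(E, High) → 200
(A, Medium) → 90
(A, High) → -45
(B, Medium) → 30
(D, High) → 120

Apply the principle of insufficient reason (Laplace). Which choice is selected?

F

Row averages: A=43, B=79, C=68, D=21, E=113, F=141
Highest average = 141 → F.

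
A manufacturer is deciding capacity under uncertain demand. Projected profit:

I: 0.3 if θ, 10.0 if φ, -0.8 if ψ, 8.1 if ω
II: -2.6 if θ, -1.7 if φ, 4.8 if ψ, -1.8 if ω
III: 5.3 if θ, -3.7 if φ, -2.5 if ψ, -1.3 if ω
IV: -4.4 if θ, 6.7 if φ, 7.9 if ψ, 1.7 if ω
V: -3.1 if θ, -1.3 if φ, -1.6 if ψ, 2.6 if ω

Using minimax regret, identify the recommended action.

I

Column bests: θ=5.3, φ=10.0, ψ=7.9, ω=8.1.
I regrets: 5.0, 0.0, 8.7, 0.0 → max 8.7
II regrets: 7.9, 11.7, 3.1, 9.9 → max 11.7
III regrets: 0.0, 13.7, 10.4, 9.4 → max 13.7
IV regrets: 9.7, 3.3, 0.0, 6.4 → max 9.7
V regrets: 8.4, 11.3, 9.5, 5.5 → max 11.3
Smallest max regret = 8.7 → I.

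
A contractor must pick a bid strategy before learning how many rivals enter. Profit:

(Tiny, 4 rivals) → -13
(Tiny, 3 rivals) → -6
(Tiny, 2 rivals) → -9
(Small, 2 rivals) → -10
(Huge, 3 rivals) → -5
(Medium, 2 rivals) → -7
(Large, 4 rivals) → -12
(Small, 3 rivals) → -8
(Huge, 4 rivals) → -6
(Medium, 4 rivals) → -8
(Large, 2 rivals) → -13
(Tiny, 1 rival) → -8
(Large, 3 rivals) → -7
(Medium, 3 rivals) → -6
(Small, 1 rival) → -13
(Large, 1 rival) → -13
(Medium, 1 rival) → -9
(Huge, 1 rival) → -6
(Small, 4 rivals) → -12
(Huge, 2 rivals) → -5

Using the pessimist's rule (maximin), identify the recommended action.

Row minima: Tiny=-13, Small=-13, Medium=-9, Large=-13, Huge=-6
Best worst-case = -6 → Huge.

Huge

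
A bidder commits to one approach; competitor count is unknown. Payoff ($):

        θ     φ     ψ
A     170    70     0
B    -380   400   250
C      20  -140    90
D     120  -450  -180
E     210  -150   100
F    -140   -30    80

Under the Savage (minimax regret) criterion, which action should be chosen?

Column bests: θ=210, φ=400, ψ=250.
A regrets: 40, 330, 250 → max 330
B regrets: 590, 0, 0 → max 590
C regrets: 190, 540, 160 → max 540
D regrets: 90, 850, 430 → max 850
E regrets: 0, 550, 150 → max 550
F regrets: 350, 430, 170 → max 430
Smallest max regret = 330 → A.

A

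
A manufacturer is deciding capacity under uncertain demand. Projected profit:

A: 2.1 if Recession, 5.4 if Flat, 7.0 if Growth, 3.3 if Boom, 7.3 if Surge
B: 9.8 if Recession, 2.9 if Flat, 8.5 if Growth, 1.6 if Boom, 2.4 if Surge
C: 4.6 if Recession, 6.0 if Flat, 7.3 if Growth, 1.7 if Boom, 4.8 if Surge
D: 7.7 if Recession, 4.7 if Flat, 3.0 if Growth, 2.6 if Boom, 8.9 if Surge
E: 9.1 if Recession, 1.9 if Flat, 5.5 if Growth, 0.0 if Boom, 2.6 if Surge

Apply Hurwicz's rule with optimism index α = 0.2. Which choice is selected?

A: 0.2·7.3 + 0.8·2.1 = 3.14
B: 0.2·9.8 + 0.8·1.6 = 3.24
C: 0.2·7.3 + 0.8·1.7 = 2.82
D: 0.2·8.9 + 0.8·2.6 = 3.86
E: 0.2·9.1 + 0.8·0.0 = 1.82
Highest Hurwicz score = 3.86 → D.

D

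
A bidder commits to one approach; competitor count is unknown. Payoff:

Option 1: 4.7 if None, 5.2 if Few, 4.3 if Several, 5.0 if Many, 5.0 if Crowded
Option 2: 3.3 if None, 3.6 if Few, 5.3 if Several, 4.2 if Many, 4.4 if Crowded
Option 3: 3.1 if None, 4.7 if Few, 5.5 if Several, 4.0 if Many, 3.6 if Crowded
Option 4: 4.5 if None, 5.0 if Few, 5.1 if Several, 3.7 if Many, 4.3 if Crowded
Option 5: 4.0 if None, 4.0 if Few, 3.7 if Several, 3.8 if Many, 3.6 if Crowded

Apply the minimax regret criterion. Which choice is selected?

Option 1

Column bests: None=4.7, Few=5.2, Several=5.5, Many=5.0, Crowded=5.0.
Option 1 regrets: 0.0, 0.0, 1.2, 0.0, 0.0 → max 1.2
Option 2 regrets: 1.4, 1.6, 0.2, 0.8, 0.6 → max 1.6
Option 3 regrets: 1.6, 0.5, 0.0, 1.0, 1.4 → max 1.6
Option 4 regrets: 0.2, 0.2, 0.4, 1.3, 0.7 → max 1.3
Option 5 regrets: 0.7, 1.2, 1.8, 1.2, 1.4 → max 1.8
Smallest max regret = 1.2 → Option 1.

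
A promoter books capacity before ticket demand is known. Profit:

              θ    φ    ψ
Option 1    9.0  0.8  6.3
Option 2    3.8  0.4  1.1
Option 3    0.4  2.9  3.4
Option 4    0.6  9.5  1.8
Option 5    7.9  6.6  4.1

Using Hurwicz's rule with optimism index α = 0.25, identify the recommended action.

Option 1: 0.25·9.0 + 0.75·0.8 = 2.85
Option 2: 0.25·3.8 + 0.75·0.4 = 1.25
Option 3: 0.25·3.4 + 0.75·0.4 = 1.15
Option 4: 0.25·9.5 + 0.75·0.6 = 2.825
Option 5: 0.25·7.9 + 0.75·4.1 = 5.05
Highest Hurwicz score = 5.05 → Option 5.

Option 5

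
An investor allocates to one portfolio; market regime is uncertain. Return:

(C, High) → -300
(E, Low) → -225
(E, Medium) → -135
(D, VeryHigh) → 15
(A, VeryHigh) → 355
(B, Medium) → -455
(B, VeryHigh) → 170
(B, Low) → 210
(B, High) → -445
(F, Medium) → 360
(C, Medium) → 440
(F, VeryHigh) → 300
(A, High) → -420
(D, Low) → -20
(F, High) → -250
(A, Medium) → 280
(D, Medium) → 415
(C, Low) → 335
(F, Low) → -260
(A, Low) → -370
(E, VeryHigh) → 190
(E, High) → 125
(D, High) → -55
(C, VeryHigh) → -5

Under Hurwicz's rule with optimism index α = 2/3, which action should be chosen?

A: 2/3·355 + 1/3·(-420) = 290/3
B: 2/3·210 + 1/3·(-455) = -35/3
C: 2/3·440 + 1/3·(-300) = 580/3
D: 2/3·415 + 1/3·(-55) = 775/3
E: 2/3·190 + 1/3·(-225) = 155/3
F: 2/3·360 + 1/3·(-260) = 460/3
Highest Hurwicz score = 775/3 → D.

D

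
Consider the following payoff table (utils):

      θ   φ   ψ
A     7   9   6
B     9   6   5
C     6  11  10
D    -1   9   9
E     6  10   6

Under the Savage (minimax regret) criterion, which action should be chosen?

Column bests: θ=9, φ=11, ψ=10.
A regrets: 2, 2, 4 → max 4
B regrets: 0, 5, 5 → max 5
C regrets: 3, 0, 0 → max 3
D regrets: 10, 2, 1 → max 10
E regrets: 3, 1, 4 → max 4
Smallest max regret = 3 → C.

C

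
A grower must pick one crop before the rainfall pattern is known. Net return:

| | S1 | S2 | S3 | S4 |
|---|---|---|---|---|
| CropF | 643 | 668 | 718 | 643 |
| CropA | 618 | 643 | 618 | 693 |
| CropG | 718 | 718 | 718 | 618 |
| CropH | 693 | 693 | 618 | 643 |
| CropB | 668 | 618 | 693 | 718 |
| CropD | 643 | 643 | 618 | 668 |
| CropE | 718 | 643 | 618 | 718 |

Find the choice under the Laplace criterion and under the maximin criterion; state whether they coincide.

Row averages: CropF=668, CropA=643, CropG=693, CropH=661.75, CropB=674.25, CropD=643, CropE=674.25
Highest average = 693 → CropG.
Row minima: CropF=643, CropA=618, CropG=618, CropH=618, CropB=618, CropD=618, CropE=618
Best worst-case = 643 → CropF.

laplace → CropG; maximin → CropF (disagree)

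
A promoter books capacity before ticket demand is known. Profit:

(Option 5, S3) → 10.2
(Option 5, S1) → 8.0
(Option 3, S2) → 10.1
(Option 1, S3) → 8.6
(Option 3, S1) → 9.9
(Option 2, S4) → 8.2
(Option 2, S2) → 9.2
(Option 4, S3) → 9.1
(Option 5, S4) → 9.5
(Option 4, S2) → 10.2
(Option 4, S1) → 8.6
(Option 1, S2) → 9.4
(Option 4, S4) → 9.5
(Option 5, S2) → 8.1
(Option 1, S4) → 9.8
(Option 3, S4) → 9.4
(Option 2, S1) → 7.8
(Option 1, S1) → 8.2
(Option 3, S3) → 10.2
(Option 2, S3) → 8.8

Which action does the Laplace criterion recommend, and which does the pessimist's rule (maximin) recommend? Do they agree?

laplace → Option 3; maximin → Option 3 (agree)

Row averages: Option 1=9, Option 2=8.5, Option 3=9.9, Option 4=9.35, Option 5=8.95
Highest average = 9.9 → Option 3.
Row minima: Option 1=8.2, Option 2=7.8, Option 3=9.4, Option 4=8.6, Option 5=8.0
Best worst-case = 9.4 → Option 3.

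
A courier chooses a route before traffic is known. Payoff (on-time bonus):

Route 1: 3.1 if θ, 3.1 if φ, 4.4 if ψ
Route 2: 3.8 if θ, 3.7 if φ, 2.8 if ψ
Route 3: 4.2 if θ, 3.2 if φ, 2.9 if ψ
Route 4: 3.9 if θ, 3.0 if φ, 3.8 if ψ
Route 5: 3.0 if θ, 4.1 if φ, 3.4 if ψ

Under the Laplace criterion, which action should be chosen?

Row averages: Route 1=53/15, Route 2=103/30, Route 3=103/30, Route 4=107/30, Route 5=3.5
Highest average = 107/30 → Route 4.

Route 4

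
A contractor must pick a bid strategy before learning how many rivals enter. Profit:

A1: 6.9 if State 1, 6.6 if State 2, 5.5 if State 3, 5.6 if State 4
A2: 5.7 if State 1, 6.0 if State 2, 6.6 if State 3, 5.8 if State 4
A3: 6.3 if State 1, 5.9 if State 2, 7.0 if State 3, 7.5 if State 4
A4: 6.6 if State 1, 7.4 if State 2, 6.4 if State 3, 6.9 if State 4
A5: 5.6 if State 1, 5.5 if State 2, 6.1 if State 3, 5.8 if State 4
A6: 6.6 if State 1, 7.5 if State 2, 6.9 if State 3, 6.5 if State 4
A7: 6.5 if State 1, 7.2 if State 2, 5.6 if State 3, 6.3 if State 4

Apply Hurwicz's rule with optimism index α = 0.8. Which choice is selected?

A6

A1: 0.8·6.9 + 0.2·5.5 = 6.62
A2: 0.8·6.6 + 0.2·5.7 = 6.42
A3: 0.8·7.5 + 0.2·5.9 = 7.18
A4: 0.8·7.4 + 0.2·6.4 = 7.2
A5: 0.8·6.1 + 0.2·5.5 = 5.98
A6: 0.8·7.5 + 0.2·6.5 = 7.3
A7: 0.8·7.2 + 0.2·5.6 = 6.88
Highest Hurwicz score = 7.3 → A6.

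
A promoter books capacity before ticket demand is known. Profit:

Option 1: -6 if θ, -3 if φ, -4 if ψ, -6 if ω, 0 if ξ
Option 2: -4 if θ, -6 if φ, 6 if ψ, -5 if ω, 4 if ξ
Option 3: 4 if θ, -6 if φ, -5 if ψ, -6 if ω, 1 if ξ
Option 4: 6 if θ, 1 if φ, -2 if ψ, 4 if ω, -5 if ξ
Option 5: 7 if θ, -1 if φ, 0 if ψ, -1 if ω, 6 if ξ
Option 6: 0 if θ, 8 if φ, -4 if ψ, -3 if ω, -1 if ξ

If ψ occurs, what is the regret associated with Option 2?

0

Best payoff under ψ is 6.
Regret = 6 − 6 = 0.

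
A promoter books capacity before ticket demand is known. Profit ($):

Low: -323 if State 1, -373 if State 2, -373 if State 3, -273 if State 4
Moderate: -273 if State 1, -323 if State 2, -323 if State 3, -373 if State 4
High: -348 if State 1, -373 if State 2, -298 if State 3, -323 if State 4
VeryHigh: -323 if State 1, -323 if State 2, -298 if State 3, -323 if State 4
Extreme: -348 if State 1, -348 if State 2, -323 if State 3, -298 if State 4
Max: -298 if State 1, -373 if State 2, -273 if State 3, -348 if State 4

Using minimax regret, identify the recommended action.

VeryHigh

Column bests: State 1=-273, State 2=-323, State 3=-273, State 4=-273.
Low regrets: 50, 50, 100, 0 → max 100
Moderate regrets: 0, 0, 50, 100 → max 100
High regrets: 75, 50, 25, 50 → max 75
VeryHigh regrets: 50, 0, 25, 50 → max 50
Extreme regrets: 75, 25, 50, 25 → max 75
Max regrets: 25, 50, 0, 75 → max 75
Smallest max regret = 50 → VeryHigh.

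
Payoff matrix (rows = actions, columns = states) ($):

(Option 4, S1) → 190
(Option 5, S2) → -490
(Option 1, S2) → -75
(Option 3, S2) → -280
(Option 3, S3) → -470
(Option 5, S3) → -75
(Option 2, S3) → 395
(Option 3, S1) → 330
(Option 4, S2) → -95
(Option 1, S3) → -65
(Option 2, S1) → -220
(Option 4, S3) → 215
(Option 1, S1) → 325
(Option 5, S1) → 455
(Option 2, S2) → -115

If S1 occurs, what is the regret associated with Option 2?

Best payoff under S1 is 455.
Regret = 455 − (-220) = 675.

675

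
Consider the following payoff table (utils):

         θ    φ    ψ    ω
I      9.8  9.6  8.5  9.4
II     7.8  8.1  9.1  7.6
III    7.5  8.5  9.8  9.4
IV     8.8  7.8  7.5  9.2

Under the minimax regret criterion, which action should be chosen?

Column bests: θ=9.8, φ=9.6, ψ=9.8, ω=9.4.
I regrets: 0.0, 0.0, 1.3, 0.0 → max 1.3
II regrets: 2.0, 1.5, 0.7, 1.8 → max 2.0
III regrets: 2.3, 1.1, 0.0, 0.0 → max 2.3
IV regrets: 1.0, 1.8, 2.3, 0.2 → max 2.3
Smallest max regret = 1.3 → I.

I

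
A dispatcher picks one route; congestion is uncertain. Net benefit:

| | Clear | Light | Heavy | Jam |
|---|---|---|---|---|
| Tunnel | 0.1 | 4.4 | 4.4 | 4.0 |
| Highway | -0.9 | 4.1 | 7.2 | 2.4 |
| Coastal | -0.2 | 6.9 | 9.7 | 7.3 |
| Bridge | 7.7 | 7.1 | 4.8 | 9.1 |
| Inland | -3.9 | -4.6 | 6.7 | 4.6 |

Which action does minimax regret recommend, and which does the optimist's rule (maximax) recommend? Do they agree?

Column bests: Clear=7.7, Light=7.1, Heavy=9.7, Jam=9.1.
Tunnel regrets: 7.6, 2.7, 5.3, 5.1 → max 7.6
Highway regrets: 8.6, 3.0, 2.5, 6.7 → max 8.6
Coastal regrets: 7.9, 0.2, 0.0, 1.8 → max 7.9
Bridge regrets: 0.0, 0.0, 4.9, 0.0 → max 4.9
Inland regrets: 11.6, 11.7, 3.0, 4.5 → max 11.7
Smallest max regret = 4.9 → Bridge.
Row maxima: Tunnel=4.4, Highway=7.2, Coastal=9.7, Bridge=9.1, Inland=6.7
Best best-case = 9.7 → Coastal.

minimax regret → Bridge; maximax → Coastal (disagree)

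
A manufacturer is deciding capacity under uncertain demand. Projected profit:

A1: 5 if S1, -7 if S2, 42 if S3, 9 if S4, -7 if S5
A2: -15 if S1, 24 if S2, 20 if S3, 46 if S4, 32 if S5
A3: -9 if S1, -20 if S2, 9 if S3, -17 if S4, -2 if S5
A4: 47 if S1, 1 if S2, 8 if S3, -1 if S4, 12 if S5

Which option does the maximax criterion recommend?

Row maxima: A1=42, A2=46, A3=9, A4=47
Best best-case = 47 → A4.

A4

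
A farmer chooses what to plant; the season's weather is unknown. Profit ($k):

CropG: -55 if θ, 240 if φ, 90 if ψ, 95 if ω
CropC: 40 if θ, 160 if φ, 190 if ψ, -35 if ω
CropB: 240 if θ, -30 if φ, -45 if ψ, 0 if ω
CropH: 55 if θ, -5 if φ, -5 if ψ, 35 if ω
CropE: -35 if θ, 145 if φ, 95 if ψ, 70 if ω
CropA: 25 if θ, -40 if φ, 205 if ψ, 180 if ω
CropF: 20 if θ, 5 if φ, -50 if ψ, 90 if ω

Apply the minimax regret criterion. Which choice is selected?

CropC

Column bests: θ=240, φ=240, ψ=205, ω=180.
CropG regrets: 295, 0, 115, 85 → max 295
CropC regrets: 200, 80, 15, 215 → max 215
CropB regrets: 0, 270, 250, 180 → max 270
CropH regrets: 185, 245, 210, 145 → max 245
CropE regrets: 275, 95, 110, 110 → max 275
CropA regrets: 215, 280, 0, 0 → max 280
CropF regrets: 220, 235, 255, 90 → max 255
Smallest max regret = 215 → CropC.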